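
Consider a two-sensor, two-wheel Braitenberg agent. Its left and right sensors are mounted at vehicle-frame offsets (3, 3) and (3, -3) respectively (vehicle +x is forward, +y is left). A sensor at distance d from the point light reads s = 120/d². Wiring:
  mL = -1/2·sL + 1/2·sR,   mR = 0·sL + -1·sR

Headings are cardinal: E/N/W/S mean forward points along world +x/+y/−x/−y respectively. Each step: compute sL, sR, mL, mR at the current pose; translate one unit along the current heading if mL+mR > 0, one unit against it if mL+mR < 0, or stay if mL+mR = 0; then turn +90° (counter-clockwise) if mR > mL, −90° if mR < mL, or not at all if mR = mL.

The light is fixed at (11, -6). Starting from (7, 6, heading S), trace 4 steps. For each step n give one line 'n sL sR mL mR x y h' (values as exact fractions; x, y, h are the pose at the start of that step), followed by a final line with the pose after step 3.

n=0: pose=(7,6,S); sL=60/41, sR=12/13; mL=-144/533, mR=-12/13; mL+mR=-636/533 → advance -1; mR−mL=-348/533 → turn -1·90°
n=1: pose=(7,7,W); sL=120/149, sR=24/61; mL=-1872/9089, mR=-24/61; mL+mR=-5448/9089 → advance -1; mR−mL=-1704/9089 → turn -1·90°
n=2: pose=(8,7,N); sL=30/73, sR=15/32; mL=135/4672, mR=-15/32; mL+mR=-2055/4672 → advance -1; mR−mL=-2325/4672 → turn -1·90°
n=3: pose=(8,6,E); sL=8/15, sR=40/27; mL=64/135, mR=-40/27; mL+mR=-136/135 → advance -1; mR−mL=-88/45 → turn -1·90°

0 60/41 12/13 -144/533 -12/13 7 6 S
1 120/149 24/61 -1872/9089 -24/61 7 7 W
2 30/73 15/32 135/4672 -15/32 8 7 N
3 8/15 40/27 64/135 -40/27 8 6 E
final 7 6 S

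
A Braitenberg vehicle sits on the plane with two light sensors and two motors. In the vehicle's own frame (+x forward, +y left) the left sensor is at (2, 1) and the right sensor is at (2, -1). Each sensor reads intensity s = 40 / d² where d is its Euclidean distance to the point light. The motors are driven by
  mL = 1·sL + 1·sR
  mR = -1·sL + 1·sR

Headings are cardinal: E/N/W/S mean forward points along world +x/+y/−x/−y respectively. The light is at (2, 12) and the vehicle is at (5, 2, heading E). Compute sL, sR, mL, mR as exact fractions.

20/53 20/73 2520/3869 -400/3869

left sensor world pos  = (7, 3); dL² = 106
right sensor world pos = (7, 1); dR² = 146
sL = 40/106 = 20/53
sR = 40/146 = 20/73
mL = 1·sL + 1·sR = 2520/3869
mR = -1·sL + 1·sR = -400/3869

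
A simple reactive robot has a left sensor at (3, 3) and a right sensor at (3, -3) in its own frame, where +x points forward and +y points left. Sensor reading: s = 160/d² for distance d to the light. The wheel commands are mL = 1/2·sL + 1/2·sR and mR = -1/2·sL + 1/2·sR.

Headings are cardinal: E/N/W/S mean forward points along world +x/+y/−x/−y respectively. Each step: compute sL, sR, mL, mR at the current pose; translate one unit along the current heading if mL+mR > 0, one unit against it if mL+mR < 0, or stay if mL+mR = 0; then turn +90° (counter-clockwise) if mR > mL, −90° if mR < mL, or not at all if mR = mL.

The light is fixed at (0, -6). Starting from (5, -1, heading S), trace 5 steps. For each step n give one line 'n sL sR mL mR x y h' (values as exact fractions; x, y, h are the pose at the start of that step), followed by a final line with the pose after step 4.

n=0: pose=(5,-1,S); sL=40/17, sR=20; mL=190/17, mR=150/17; mL+mR=20 → advance +1; mR−mL=-40/17 → turn -1·90°
n=1: pose=(5,-2,W); sL=32, sR=160/53; mL=928/53, mR=-768/53; mL+mR=160/53 → advance +1; mR−mL=-32 → turn -1·90°
n=2: pose=(4,-2,N); sL=16/5, sR=80/49; mL=592/245, mR=-192/245; mL+mR=80/49 → advance +1; mR−mL=-16/5 → turn -1·90°
n=3: pose=(4,-1,E); sL=160/113, sR=160/53; mL=13280/5989, mR=4800/5989; mL+mR=160/53 → advance +1; mR−mL=-160/113 → turn -1·90°
n=4: pose=(5,-1,S); sL=40/17, sR=20; mL=190/17, mR=150/17; mL+mR=20 → advance +1; mR−mL=-40/17 → turn -1·90°

0 40/17 20 190/17 150/17 5 -1 S
1 32 160/53 928/53 -768/53 5 -2 W
2 16/5 80/49 592/245 -192/245 4 -2 N
3 160/113 160/53 13280/5989 4800/5989 4 -1 E
4 40/17 20 190/17 150/17 5 -1 S
final 5 -2 W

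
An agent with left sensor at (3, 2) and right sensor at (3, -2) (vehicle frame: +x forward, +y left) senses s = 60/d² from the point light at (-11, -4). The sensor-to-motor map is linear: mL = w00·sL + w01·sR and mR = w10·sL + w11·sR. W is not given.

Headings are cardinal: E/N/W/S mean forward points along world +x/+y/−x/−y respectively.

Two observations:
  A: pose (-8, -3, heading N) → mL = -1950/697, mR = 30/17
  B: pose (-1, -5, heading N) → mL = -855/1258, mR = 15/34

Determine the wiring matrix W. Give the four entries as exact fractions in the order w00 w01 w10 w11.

-1 1/2 1/2 0

obs A: pose=(-8,-3,N) → sL=60/17, sR=60/41, mL=-1950/697, mR=30/17
obs B: pose=(-1,-5,N) → sL=15/17, sR=15/37, mL=-855/1258, mR=15/34
sensor matrix S = [[60/17, 60/41], [15/17, 15/37]]; det S = 3600/25789
solve [mL_A; mL_B] = S·[w00; w01] and [mR_A; mR_B] = S·[w10; w11]:
  w00 = -1, w01 = 1/2, w10 = 1/2, w11 = 0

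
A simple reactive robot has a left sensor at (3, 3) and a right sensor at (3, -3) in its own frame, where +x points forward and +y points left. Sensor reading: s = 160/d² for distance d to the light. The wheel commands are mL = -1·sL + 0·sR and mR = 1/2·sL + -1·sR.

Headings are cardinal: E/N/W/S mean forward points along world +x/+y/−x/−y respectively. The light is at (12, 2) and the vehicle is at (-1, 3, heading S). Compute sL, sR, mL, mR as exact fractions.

20/13 8/13 -20/13 2/13

left sensor world pos  = (2, 0); dL² = 104
right sensor world pos = (-4, 0); dR² = 260
sL = 160/104 = 20/13
sR = 160/260 = 8/13
mL = -1·sL + 0·sR = -20/13
mR = 1/2·sL + -1·sR = 2/13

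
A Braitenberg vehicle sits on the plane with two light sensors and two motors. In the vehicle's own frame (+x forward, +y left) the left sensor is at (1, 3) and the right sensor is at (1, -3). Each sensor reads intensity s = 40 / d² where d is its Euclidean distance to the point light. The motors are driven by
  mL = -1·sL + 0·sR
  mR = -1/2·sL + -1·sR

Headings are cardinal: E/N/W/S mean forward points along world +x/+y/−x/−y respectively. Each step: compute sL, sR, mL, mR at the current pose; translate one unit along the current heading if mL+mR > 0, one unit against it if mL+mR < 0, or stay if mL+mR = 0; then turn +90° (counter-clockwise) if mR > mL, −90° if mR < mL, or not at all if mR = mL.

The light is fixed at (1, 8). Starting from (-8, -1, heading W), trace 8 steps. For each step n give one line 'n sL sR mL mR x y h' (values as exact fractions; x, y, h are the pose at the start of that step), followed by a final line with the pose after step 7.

0 10/61 5/17 -10/61 -390/1037 -8 -1 W
1 8/37 40/89 -8/37 -1836/3293 -7 -1 N
2 20/49 20/109 -20/49 -2070/5341 -7 -2 E
3 8/45 40/117 -8/45 -28/65 -8 -2 N
4 5/16 2/13 -5/16 -129/416 -8 -3 E
5 40/269 40/149 -40/269 -13740/40081 -9 -3 N
6 20/81 20/153 -20/81 -350/1377 -9 -4 E
7 40/233 8/73 -40/233 -3324/17009 -10 -4 S
final -10 -3 W

n=0: pose=(-8,-1,W); sL=10/61, sR=5/17; mL=-10/61, mR=-390/1037; mL+mR=-560/1037 → advance -1; mR−mL=-220/1037 → turn -1·90°
n=1: pose=(-7,-1,N); sL=8/37, sR=40/89; mL=-8/37, mR=-1836/3293; mL+mR=-2548/3293 → advance -1; mR−mL=-1124/3293 → turn -1·90°
n=2: pose=(-7,-2,E); sL=20/49, sR=20/109; mL=-20/49, mR=-2070/5341; mL+mR=-4250/5341 → advance -1; mR−mL=110/5341 → turn +1·90°
n=3: pose=(-8,-2,N); sL=8/45, sR=40/117; mL=-8/45, mR=-28/65; mL+mR=-356/585 → advance -1; mR−mL=-148/585 → turn -1·90°
n=4: pose=(-8,-3,E); sL=5/16, sR=2/13; mL=-5/16, mR=-129/416; mL+mR=-259/416 → advance -1; mR−mL=1/416 → turn +1·90°
n=5: pose=(-9,-3,N); sL=40/269, sR=40/149; mL=-40/269, mR=-13740/40081; mL+mR=-19700/40081 → advance -1; mR−mL=-7780/40081 → turn -1·90°
n=6: pose=(-9,-4,E); sL=20/81, sR=20/153; mL=-20/81, mR=-350/1377; mL+mR=-230/459 → advance -1; mR−mL=-10/1377 → turn -1·90°
n=7: pose=(-10,-4,S); sL=40/233, sR=8/73; mL=-40/233, mR=-3324/17009; mL+mR=-6244/17009 → advance -1; mR−mL=-404/17009 → turn -1·90°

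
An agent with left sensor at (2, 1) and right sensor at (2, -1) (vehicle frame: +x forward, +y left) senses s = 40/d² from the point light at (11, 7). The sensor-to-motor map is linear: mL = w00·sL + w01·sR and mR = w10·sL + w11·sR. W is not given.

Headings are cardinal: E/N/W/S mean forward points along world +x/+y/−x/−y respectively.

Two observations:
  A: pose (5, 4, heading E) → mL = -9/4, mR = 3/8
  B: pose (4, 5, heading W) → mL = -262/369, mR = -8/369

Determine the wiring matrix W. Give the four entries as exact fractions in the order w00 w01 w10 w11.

-1/2 -1 1/2 -1/2

obs A: pose=(5,4,E) → sL=2, sR=5/4, mL=-9/4, mR=3/8
obs B: pose=(4,5,W) → sL=4/9, sR=20/41, mL=-262/369, mR=-8/369
sensor matrix S = [[2, 5/4], [4/9, 20/41]]; det S = 155/369
solve [mL_A; mL_B] = S·[w00; w01] and [mR_A; mR_B] = S·[w10; w11]:
  w00 = -1/2, w01 = -1, w10 = 1/2, w11 = -1/2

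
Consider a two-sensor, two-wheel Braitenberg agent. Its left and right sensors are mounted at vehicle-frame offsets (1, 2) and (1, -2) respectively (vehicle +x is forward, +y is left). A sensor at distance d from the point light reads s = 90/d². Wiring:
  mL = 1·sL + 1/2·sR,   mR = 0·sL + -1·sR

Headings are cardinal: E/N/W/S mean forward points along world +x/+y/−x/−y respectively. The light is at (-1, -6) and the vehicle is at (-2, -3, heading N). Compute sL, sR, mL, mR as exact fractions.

left sensor world pos  = (-4, -2); dL² = 25
right sensor world pos = (0, -2); dR² = 17
sL = 90/25 = 18/5
sR = 90/17 = 90/17
mL = 1·sL + 1/2·sR = 531/85
mR = 0·sL + -1·sR = -90/17

18/5 90/17 531/85 -90/17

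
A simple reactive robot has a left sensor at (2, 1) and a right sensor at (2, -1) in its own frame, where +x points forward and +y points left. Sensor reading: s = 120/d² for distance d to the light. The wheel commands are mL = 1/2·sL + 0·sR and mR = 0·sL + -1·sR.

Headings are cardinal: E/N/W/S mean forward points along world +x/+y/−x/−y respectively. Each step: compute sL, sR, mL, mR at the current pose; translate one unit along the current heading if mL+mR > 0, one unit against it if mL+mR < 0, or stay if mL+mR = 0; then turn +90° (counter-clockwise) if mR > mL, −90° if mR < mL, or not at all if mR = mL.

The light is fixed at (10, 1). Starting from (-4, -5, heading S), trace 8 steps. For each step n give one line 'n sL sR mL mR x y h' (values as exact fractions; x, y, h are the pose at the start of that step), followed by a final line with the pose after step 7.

n=0: pose=(-4,-5,S); sL=120/233, sR=120/289; mL=60/233, mR=-120/289; mL+mR=-10620/67337 → advance -1; mR−mL=-45300/67337 → turn -1·90°
n=1: pose=(-4,-4,W); sL=30/73, sR=15/34; mL=15/73, mR=-15/34; mL+mR=-585/2482 → advance -1; mR−mL=-1605/2482 → turn -1·90°
n=2: pose=(-3,-4,N); sL=24/41, sR=40/51; mL=12/41, mR=-40/51; mL+mR=-1028/2091 → advance -1; mR−mL=-2252/2091 → turn -1·90°
n=3: pose=(-3,-5,E); sL=60/73, sR=12/17; mL=30/73, mR=-12/17; mL+mR=-366/1241 → advance -1; mR−mL=-1386/1241 → turn -1·90°
n=4: pose=(-4,-5,S); sL=120/233, sR=120/289; mL=60/233, mR=-120/289; mL+mR=-10620/67337 → advance -1; mR−mL=-45300/67337 → turn -1·90°
n=5: pose=(-4,-4,W); sL=30/73, sR=15/34; mL=15/73, mR=-15/34; mL+mR=-585/2482 → advance -1; mR−mL=-1605/2482 → turn -1·90°
n=6: pose=(-3,-4,N); sL=24/41, sR=40/51; mL=12/41, mR=-40/51; mL+mR=-1028/2091 → advance -1; mR−mL=-2252/2091 → turn -1·90°
n=7: pose=(-3,-5,E); sL=60/73, sR=12/17; mL=30/73, mR=-12/17; mL+mR=-366/1241 → advance -1; mR−mL=-1386/1241 → turn -1·90°

0 120/233 120/289 60/233 -120/289 -4 -5 S
1 30/73 15/34 15/73 -15/34 -4 -4 W
2 24/41 40/51 12/41 -40/51 -3 -4 N
3 60/73 12/17 30/73 -12/17 -3 -5 E
4 120/233 120/289 60/233 -120/289 -4 -5 S
5 30/73 15/34 15/73 -15/34 -4 -4 W
6 24/41 40/51 12/41 -40/51 -3 -4 N
7 60/73 12/17 30/73 -12/17 -3 -5 E
final -4 -5 S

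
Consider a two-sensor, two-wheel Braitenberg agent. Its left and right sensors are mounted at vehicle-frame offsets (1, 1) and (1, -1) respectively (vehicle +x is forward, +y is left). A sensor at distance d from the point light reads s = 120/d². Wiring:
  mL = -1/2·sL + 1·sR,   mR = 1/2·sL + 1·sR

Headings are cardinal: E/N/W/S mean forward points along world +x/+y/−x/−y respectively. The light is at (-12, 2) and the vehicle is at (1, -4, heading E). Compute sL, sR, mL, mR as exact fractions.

120/221 24/49 2364/10829 8244/10829

left sensor world pos  = (2, -3); dL² = 221
right sensor world pos = (2, -5); dR² = 245
sL = 120/221 = 120/221
sR = 120/245 = 24/49
mL = -1/2·sL + 1·sR = 2364/10829
mR = 1/2·sL + 1·sR = 8244/10829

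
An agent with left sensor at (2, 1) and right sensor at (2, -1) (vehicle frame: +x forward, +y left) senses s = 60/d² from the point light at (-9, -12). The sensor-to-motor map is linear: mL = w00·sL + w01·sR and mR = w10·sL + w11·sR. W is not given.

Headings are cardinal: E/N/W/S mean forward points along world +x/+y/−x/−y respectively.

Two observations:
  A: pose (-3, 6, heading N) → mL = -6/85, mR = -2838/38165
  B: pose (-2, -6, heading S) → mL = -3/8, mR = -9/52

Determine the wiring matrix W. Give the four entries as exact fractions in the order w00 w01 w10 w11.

obs A: pose=(-3,6,N) → sL=12/85, sR=60/449, mL=-6/85, mR=-2838/38165
obs B: pose=(-2,-6,S) → sL=3/4, sR=15/13, mL=-3/8, mR=-9/52
sensor matrix S = [[12/85, 60/449], [3/4, 15/13]]; det S = 6219/99229
solve [mL_A; mL_B] = S·[w00; w01] and [mR_A; mR_B] = S·[w10; w11]:
  w00 = -1/2, w01 = 0, w10 = -1, w11 = 1/2

-1/2 0 -1 1/2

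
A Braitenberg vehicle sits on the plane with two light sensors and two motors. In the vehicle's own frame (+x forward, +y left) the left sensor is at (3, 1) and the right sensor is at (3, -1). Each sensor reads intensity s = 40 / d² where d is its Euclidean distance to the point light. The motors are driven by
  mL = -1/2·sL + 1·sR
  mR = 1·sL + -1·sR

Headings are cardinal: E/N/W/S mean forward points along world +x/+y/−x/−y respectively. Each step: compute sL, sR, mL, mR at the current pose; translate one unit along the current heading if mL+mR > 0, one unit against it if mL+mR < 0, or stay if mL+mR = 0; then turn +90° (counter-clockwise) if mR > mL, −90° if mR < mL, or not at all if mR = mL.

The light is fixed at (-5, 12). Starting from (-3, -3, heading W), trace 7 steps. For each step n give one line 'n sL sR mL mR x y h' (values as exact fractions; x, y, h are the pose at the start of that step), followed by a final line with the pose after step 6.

0 40/257 40/197 6340/50629 -2400/50629 -3 -3 W
1 5/18 10/37 175/1332 5/666 -4 -3 N
2 8/37 40/241 516/8917 448/8917 -4 -2 E
3 20/149 4/29 306/4321 -16/4321 -3 -2 S
4 40/257 40/197 6340/50629 -2400/50629 -3 -3 W
5 5/18 10/37 175/1332 5/666 -4 -3 N
6 8/37 40/241 516/8917 448/8917 -4 -2 E
final -3 -2 S

n=0: pose=(-3,-3,W); sL=40/257, sR=40/197; mL=6340/50629, mR=-2400/50629; mL+mR=20/257 → advance +1; mR−mL=-8740/50629 → turn -1·90°
n=1: pose=(-4,-3,N); sL=5/18, sR=10/37; mL=175/1332, mR=5/666; mL+mR=5/36 → advance +1; mR−mL=-55/444 → turn -1·90°
n=2: pose=(-4,-2,E); sL=8/37, sR=40/241; mL=516/8917, mR=448/8917; mL+mR=4/37 → advance +1; mR−mL=-68/8917 → turn -1·90°
n=3: pose=(-3,-2,S); sL=20/149, sR=4/29; mL=306/4321, mR=-16/4321; mL+mR=10/149 → advance +1; mR−mL=-322/4321 → turn -1·90°
n=4: pose=(-3,-3,W); sL=40/257, sR=40/197; mL=6340/50629, mR=-2400/50629; mL+mR=20/257 → advance +1; mR−mL=-8740/50629 → turn -1·90°
n=5: pose=(-4,-3,N); sL=5/18, sR=10/37; mL=175/1332, mR=5/666; mL+mR=5/36 → advance +1; mR−mL=-55/444 → turn -1·90°
n=6: pose=(-4,-2,E); sL=8/37, sR=40/241; mL=516/8917, mR=448/8917; mL+mR=4/37 → advance +1; mR−mL=-68/8917 → turn -1·90°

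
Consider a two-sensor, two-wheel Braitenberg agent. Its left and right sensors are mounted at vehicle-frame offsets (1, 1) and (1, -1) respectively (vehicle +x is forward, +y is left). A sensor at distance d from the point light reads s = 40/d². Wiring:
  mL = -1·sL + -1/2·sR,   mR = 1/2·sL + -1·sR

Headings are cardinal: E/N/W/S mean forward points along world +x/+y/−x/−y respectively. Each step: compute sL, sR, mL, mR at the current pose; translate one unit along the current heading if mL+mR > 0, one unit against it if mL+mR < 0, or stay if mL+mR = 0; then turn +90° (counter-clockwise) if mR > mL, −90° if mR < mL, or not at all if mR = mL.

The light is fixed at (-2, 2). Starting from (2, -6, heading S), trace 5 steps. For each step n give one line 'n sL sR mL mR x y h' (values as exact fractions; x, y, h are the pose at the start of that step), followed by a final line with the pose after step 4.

0 20/53 4/9 -286/477 -122/477 2 -6 S
1 40/61 40/89 -4780/5429 -660/5429 2 -5 E
2 1 10/13 -18/13 -7/26 1 -5 N
3 8/17 40/53 -764/901 -468/901 1 -6 W
4 20/53 4/9 -286/477 -122/477 2 -6 S
final 2 -5 E

n=0: pose=(2,-6,S); sL=20/53, sR=4/9; mL=-286/477, mR=-122/477; mL+mR=-136/159 → advance -1; mR−mL=164/477 → turn +1·90°
n=1: pose=(2,-5,E); sL=40/61, sR=40/89; mL=-4780/5429, mR=-660/5429; mL+mR=-5440/5429 → advance -1; mR−mL=4120/5429 → turn +1·90°
n=2: pose=(1,-5,N); sL=1, sR=10/13; mL=-18/13, mR=-7/26; mL+mR=-43/26 → advance -1; mR−mL=29/26 → turn +1·90°
n=3: pose=(1,-6,W); sL=8/17, sR=40/53; mL=-764/901, mR=-468/901; mL+mR=-1232/901 → advance -1; mR−mL=296/901 → turn +1·90°
n=4: pose=(2,-6,S); sL=20/53, sR=4/9; mL=-286/477, mR=-122/477; mL+mR=-136/159 → advance -1; mR−mL=164/477 → turn +1·90°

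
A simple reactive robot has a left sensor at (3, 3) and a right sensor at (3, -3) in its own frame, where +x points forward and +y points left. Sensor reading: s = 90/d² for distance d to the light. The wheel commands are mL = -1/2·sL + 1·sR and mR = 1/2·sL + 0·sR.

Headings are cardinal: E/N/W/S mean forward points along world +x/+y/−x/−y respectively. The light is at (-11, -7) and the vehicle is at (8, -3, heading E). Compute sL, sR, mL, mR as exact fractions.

left sensor world pos  = (11, 0); dL² = 533
right sensor world pos = (11, -6); dR² = 485
sL = 90/533 = 90/533
sR = 90/485 = 18/97
mL = -1/2·sL + 1·sR = 5229/51701
mR = 1/2·sL + 0·sR = 45/533

90/533 18/97 5229/51701 45/533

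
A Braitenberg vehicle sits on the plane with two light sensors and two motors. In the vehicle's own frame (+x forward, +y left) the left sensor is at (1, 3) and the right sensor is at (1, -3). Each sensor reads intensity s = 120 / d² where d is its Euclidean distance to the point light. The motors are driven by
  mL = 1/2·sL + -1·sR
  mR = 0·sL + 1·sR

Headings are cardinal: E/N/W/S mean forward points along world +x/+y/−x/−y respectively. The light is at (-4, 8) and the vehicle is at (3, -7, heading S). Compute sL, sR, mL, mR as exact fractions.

30/89 15/34 -825/3026 15/34

left sensor world pos  = (6, -8); dL² = 356
right sensor world pos = (0, -8); dR² = 272
sL = 120/356 = 30/89
sR = 120/272 = 15/34
mL = 1/2·sL + -1·sR = -825/3026
mR = 0·sL + 1·sR = 15/34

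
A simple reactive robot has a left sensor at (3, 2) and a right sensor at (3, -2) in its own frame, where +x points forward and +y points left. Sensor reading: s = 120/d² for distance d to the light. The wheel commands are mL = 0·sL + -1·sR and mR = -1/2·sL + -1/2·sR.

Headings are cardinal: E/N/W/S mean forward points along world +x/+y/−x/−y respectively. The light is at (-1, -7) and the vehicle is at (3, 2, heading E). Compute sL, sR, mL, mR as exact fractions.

left sensor world pos  = (6, 4); dL² = 170
right sensor world pos = (6, 0); dR² = 98
sL = 120/170 = 12/17
sR = 120/98 = 60/49
mL = 0·sL + -1·sR = -60/49
mR = -1/2·sL + -1/2·sR = -804/833

12/17 60/49 -60/49 -804/833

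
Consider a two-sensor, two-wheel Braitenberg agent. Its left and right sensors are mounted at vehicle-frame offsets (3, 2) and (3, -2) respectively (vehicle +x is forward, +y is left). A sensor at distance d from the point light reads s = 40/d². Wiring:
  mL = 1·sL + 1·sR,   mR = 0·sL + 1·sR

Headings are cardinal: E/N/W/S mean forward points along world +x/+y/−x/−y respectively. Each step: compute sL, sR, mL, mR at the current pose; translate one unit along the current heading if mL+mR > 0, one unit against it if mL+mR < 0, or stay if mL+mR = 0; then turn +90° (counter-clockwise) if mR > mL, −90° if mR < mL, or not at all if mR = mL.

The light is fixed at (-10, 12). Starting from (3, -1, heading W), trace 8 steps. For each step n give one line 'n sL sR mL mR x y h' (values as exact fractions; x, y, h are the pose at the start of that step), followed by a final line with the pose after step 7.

0 8/65 40/221 336/1105 40/221 3 -1 W
1 1/5 5/37 62/185 5/37 2 -1 N
2 8/65 40/421 5968/27365 40/421 2 0 E
3 4/45 20/173 1592/7785 20/173 3 0 S
4 8/65 40/221 336/1105 40/221 3 -1 W
5 1/5 5/37 62/185 5/37 2 -1 N
6 8/65 40/421 5968/27365 40/421 2 0 E
7 4/45 20/173 1592/7785 20/173 3 0 S
final 3 -1 W

n=0: pose=(3,-1,W); sL=8/65, sR=40/221; mL=336/1105, mR=40/221; mL+mR=536/1105 → advance +1; mR−mL=-8/65 → turn -1·90°
n=1: pose=(2,-1,N); sL=1/5, sR=5/37; mL=62/185, mR=5/37; mL+mR=87/185 → advance +1; mR−mL=-1/5 → turn -1·90°
n=2: pose=(2,0,E); sL=8/65, sR=40/421; mL=5968/27365, mR=40/421; mL+mR=8568/27365 → advance +1; mR−mL=-8/65 → turn -1·90°
n=3: pose=(3,0,S); sL=4/45, sR=20/173; mL=1592/7785, mR=20/173; mL+mR=2492/7785 → advance +1; mR−mL=-4/45 → turn -1·90°
n=4: pose=(3,-1,W); sL=8/65, sR=40/221; mL=336/1105, mR=40/221; mL+mR=536/1105 → advance +1; mR−mL=-8/65 → turn -1·90°
n=5: pose=(2,-1,N); sL=1/5, sR=5/37; mL=62/185, mR=5/37; mL+mR=87/185 → advance +1; mR−mL=-1/5 → turn -1·90°
n=6: pose=(2,0,E); sL=8/65, sR=40/421; mL=5968/27365, mR=40/421; mL+mR=8568/27365 → advance +1; mR−mL=-8/65 → turn -1·90°
n=7: pose=(3,0,S); sL=4/45, sR=20/173; mL=1592/7785, mR=20/173; mL+mR=2492/7785 → advance +1; mR−mL=-4/45 → turn -1·90°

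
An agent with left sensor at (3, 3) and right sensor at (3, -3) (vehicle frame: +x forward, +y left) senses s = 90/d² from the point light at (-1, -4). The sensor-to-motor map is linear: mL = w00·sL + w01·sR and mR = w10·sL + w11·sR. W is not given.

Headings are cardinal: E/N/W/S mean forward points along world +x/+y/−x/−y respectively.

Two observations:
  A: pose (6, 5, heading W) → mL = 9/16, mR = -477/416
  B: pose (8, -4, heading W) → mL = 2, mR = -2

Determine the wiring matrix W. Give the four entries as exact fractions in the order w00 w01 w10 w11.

obs A: pose=(6,5,W) → sL=45/26, sR=9/16, mL=9/16, mR=-477/416
obs B: pose=(8,-4,W) → sL=2, sR=2, mL=2, mR=-2
sensor matrix S = [[45/26, 9/16], [2, 2]]; det S = 243/104
solve [mL_A; mL_B] = S·[w00; w01] and [mR_A; mR_B] = S·[w10; w11]:
  w00 = 0, w01 = 1, w10 = -1/2, w11 = -1/2

0 1 -1/2 -1/2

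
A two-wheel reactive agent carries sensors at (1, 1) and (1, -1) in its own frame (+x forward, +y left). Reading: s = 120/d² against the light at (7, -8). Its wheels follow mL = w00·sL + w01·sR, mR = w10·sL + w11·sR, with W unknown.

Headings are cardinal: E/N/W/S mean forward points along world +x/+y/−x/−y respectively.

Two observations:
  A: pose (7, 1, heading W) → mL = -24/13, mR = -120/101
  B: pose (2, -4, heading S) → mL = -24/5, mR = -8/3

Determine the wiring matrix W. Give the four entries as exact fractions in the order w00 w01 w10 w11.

-1 0 0 -1

obs A: pose=(7,1,W) → sL=24/13, sR=120/101, mL=-24/13, mR=-120/101
obs B: pose=(2,-4,S) → sL=24/5, sR=8/3, mL=-24/5, mR=-8/3
sensor matrix S = [[24/13, 120/101], [24/5, 8/3]]; det S = -1024/1313
solve [mL_A; mL_B] = S·[w00; w01] and [mR_A; mR_B] = S·[w10; w11]:
  w00 = -1, w01 = 0, w10 = 0, w11 = -1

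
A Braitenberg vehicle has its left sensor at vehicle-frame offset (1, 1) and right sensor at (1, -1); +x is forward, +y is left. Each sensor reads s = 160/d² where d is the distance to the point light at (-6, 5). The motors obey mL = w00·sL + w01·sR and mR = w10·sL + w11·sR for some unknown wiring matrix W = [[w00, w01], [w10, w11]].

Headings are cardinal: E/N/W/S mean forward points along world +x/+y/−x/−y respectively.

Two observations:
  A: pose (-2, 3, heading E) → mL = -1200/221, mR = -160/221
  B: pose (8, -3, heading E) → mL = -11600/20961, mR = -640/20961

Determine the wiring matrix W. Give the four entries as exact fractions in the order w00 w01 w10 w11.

-1/2 -1/2 -1/2 1/2

obs A: pose=(-2,3,E) → sL=80/13, sR=80/17, mL=-1200/221, mR=-160/221
obs B: pose=(8,-3,E) → sL=80/137, sR=80/153, mL=-11600/20961, mR=-640/20961
sensor matrix S = [[80/13, 80/17], [80/137, 80/153]]; det S = 128000/272493
solve [mL_A; mL_B] = S·[w00; w01] and [mR_A; mR_B] = S·[w10; w11]:
  w00 = -1/2, w01 = -1/2, w10 = -1/2, w11 = 1/2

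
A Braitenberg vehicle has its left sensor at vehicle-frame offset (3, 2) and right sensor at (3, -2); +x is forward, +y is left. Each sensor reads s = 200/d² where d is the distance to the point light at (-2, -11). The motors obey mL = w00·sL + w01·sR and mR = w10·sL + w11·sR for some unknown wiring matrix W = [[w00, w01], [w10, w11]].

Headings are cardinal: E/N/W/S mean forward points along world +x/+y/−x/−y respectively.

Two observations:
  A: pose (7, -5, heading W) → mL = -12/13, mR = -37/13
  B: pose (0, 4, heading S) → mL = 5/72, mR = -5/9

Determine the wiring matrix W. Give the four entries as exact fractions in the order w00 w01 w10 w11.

-1/2 1/2 -1 1/2

obs A: pose=(7,-5,W) → sL=50/13, sR=2, mL=-12/13, mR=-37/13
obs B: pose=(0,4,S) → sL=5/4, sR=25/18, mL=5/72, mR=-5/9
sensor matrix S = [[50/13, 2], [5/4, 25/18]]; det S = 665/234
solve [mL_A; mL_B] = S·[w00; w01] and [mR_A; mR_B] = S·[w10; w11]:
  w00 = -1/2, w01 = 1/2, w10 = -1, w11 = 1/2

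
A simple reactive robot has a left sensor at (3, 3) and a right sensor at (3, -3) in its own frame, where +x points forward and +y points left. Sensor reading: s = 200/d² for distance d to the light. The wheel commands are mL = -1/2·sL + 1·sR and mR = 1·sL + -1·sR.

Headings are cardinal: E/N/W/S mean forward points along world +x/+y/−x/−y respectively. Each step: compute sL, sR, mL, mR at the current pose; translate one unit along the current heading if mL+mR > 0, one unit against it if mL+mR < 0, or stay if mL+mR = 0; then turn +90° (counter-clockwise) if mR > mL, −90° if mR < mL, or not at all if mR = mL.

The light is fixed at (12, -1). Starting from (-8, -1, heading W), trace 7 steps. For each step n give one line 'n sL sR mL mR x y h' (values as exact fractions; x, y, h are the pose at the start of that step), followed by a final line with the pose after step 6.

0 100/269 100/269 50/269 0 -8 -1 W
1 40/117 200/333 620/1443 -1120/4329 -9 -1 N
2 10/17 25/41 220/697 -15/697 -9 0 E
3 200/293 200/533 5300/156169 48000/156169 -8 0 S
4 100/149 100/149 50/149 0 -8 -1 E
5 40/53 200/493 740/26129 9120/26129 -7 -1 S
6 10/13 25/34 155/442 15/442 -7 -2 E
final -6 -2 S

n=0: pose=(-8,-1,W); sL=100/269, sR=100/269; mL=50/269, mR=0; mL+mR=50/269 → advance +1; mR−mL=-50/269 → turn -1·90°
n=1: pose=(-9,-1,N); sL=40/117, sR=200/333; mL=620/1443, mR=-1120/4329; mL+mR=20/117 → advance +1; mR−mL=-2980/4329 → turn -1·90°
n=2: pose=(-9,0,E); sL=10/17, sR=25/41; mL=220/697, mR=-15/697; mL+mR=5/17 → advance +1; mR−mL=-235/697 → turn -1·90°
n=3: pose=(-8,0,S); sL=200/293, sR=200/533; mL=5300/156169, mR=48000/156169; mL+mR=100/293 → advance +1; mR−mL=42700/156169 → turn +1·90°
n=4: pose=(-8,-1,E); sL=100/149, sR=100/149; mL=50/149, mR=0; mL+mR=50/149 → advance +1; mR−mL=-50/149 → turn -1·90°
n=5: pose=(-7,-1,S); sL=40/53, sR=200/493; mL=740/26129, mR=9120/26129; mL+mR=20/53 → advance +1; mR−mL=8380/26129 → turn +1·90°
n=6: pose=(-7,-2,E); sL=10/13, sR=25/34; mL=155/442, mR=15/442; mL+mR=5/13 → advance +1; mR−mL=-70/221 → turn -1·90°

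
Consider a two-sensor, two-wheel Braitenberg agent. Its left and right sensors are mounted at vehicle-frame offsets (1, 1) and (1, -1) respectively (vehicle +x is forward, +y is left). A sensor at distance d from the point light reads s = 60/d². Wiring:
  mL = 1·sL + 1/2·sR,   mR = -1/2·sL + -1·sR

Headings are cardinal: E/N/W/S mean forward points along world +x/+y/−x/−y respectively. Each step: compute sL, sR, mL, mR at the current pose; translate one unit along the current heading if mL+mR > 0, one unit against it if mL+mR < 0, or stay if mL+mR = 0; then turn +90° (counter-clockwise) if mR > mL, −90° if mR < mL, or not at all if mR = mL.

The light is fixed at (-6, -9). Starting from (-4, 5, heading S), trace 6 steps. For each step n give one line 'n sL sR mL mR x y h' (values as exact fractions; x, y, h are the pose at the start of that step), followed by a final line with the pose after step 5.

n=0: pose=(-4,5,S); sL=30/89, sR=6/17; mL=777/1513, mR=-789/1513; mL+mR=-12/1513 → advance -1; mR−mL=-1566/1513 → turn -1·90°
n=1: pose=(-4,6,W); sL=60/197, sR=60/257; mL=21330/50629, mR=-19530/50629; mL+mR=1800/50629 → advance +1; mR−mL=-40860/50629 → turn -1·90°
n=2: pose=(-5,6,N); sL=15/64, sR=3/13; mL=291/832, mR=-579/1664; mL+mR=3/1664 → advance +1; mR−mL=-1161/1664 → turn -1·90°
n=3: pose=(-5,7,E); sL=60/293, sR=60/229; mL=22530/67097, mR=-24450/67097; mL+mR=-1920/67097 → advance -1; mR−mL=-46980/67097 → turn -1·90°
n=4: pose=(-6,7,S); sL=30/113, sR=30/113; mL=45/113, mR=-45/113; mL+mR=0 → advance +0; mR−mL=-90/113 → turn -1·90°
n=5: pose=(-6,7,W); sL=30/113, sR=6/29; mL=1209/3277, mR=-1113/3277; mL+mR=96/3277 → advance +1; mR−mL=-2322/3277 → turn -1·90°

0 30/89 6/17 777/1513 -789/1513 -4 5 S
1 60/197 60/257 21330/50629 -19530/50629 -4 6 W
2 15/64 3/13 291/832 -579/1664 -5 6 N
3 60/293 60/229 22530/67097 -24450/67097 -5 7 E
4 30/113 30/113 45/113 -45/113 -6 7 S
5 30/113 6/29 1209/3277 -1113/3277 -6 7 W
final -7 7 N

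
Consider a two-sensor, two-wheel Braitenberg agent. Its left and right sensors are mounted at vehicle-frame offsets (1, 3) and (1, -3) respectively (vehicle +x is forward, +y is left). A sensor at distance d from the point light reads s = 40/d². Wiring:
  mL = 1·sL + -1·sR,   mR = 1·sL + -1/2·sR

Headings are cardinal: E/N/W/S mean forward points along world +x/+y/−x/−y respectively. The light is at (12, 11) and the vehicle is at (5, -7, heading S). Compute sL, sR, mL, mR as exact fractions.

40/377 40/461 3360/173797 10900/173797

left sensor world pos  = (8, -8); dL² = 377
right sensor world pos = (2, -8); dR² = 461
sL = 40/377 = 40/377
sR = 40/461 = 40/461
mL = 1·sL + -1·sR = 3360/173797
mR = 1·sL + -1/2·sR = 10900/173797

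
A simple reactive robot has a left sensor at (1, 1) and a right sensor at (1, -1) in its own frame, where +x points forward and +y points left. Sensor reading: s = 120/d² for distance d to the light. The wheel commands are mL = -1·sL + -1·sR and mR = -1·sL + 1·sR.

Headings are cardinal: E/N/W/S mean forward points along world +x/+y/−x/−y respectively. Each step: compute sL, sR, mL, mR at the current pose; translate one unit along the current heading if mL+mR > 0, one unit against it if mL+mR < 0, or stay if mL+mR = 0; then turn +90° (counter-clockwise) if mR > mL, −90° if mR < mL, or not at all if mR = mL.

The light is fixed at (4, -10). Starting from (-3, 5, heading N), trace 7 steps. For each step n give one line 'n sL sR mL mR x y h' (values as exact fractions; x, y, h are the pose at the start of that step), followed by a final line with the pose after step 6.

0 3/8 30/73 -459/584 21/584 -3 5 N
1 120/233 120/289 -62640/67337 -6720/67337 -3 4 W
2 60/97 60/109 -12360/10573 -720/10573 -2 4 S
3 120/281 120/221 -60240/62101 7200/62101 -2 5 E
4 3/8 30/73 -459/584 21/584 -3 5 N
5 120/233 120/289 -62640/67337 -6720/67337 -3 4 W
6 60/97 60/109 -12360/10573 -720/10573 -2 4 S
final -2 5 E

n=0: pose=(-3,5,N); sL=3/8, sR=30/73; mL=-459/584, mR=21/584; mL+mR=-3/4 → advance -1; mR−mL=60/73 → turn +1·90°
n=1: pose=(-3,4,W); sL=120/233, sR=120/289; mL=-62640/67337, mR=-6720/67337; mL+mR=-240/233 → advance -1; mR−mL=240/289 → turn +1·90°
n=2: pose=(-2,4,S); sL=60/97, sR=60/109; mL=-12360/10573, mR=-720/10573; mL+mR=-120/97 → advance -1; mR−mL=120/109 → turn +1·90°
n=3: pose=(-2,5,E); sL=120/281, sR=120/221; mL=-60240/62101, mR=7200/62101; mL+mR=-240/281 → advance -1; mR−mL=240/221 → turn +1·90°
n=4: pose=(-3,5,N); sL=3/8, sR=30/73; mL=-459/584, mR=21/584; mL+mR=-3/4 → advance -1; mR−mL=60/73 → turn +1·90°
n=5: pose=(-3,4,W); sL=120/233, sR=120/289; mL=-62640/67337, mR=-6720/67337; mL+mR=-240/233 → advance -1; mR−mL=240/289 → turn +1·90°
n=6: pose=(-2,4,S); sL=60/97, sR=60/109; mL=-12360/10573, mR=-720/10573; mL+mR=-120/97 → advance -1; mR−mL=120/109 → turn +1·90°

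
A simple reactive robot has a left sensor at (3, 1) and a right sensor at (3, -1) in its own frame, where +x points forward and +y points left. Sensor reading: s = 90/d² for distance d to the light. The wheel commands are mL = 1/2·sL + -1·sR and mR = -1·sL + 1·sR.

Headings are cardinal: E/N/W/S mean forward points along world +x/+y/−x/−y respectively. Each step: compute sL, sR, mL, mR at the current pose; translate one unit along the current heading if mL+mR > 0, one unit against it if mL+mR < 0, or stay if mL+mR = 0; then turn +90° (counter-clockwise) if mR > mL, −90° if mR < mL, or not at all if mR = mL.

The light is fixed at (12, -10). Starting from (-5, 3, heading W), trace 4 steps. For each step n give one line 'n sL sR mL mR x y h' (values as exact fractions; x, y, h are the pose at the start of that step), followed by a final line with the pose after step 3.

0 45/272 45/298 -5535/81056 -585/40528 -5 3 W
1 18/65 90/389 -2349/25285 -1152/25285 -4 3 S
2 45/197 45/169 -10125/66586 1260/33293 -4 4 E
3 90/613 18/109 -6129/66817 1224/66817 -5 4 N
final -5 3 W

n=0: pose=(-5,3,W); sL=45/272, sR=45/298; mL=-5535/81056, mR=-585/40528; mL+mR=-45/544 → advance -1; mR−mL=4365/81056 → turn +1·90°
n=1: pose=(-4,3,S); sL=18/65, sR=90/389; mL=-2349/25285, mR=-1152/25285; mL+mR=-9/65 → advance -1; mR−mL=1197/25285 → turn +1·90°
n=2: pose=(-4,4,E); sL=45/197, sR=45/169; mL=-10125/66586, mR=1260/33293; mL+mR=-45/394 → advance -1; mR−mL=12645/66586 → turn +1·90°
n=3: pose=(-5,4,N); sL=90/613, sR=18/109; mL=-6129/66817, mR=1224/66817; mL+mR=-45/613 → advance -1; mR−mL=7353/66817 → turn +1·90°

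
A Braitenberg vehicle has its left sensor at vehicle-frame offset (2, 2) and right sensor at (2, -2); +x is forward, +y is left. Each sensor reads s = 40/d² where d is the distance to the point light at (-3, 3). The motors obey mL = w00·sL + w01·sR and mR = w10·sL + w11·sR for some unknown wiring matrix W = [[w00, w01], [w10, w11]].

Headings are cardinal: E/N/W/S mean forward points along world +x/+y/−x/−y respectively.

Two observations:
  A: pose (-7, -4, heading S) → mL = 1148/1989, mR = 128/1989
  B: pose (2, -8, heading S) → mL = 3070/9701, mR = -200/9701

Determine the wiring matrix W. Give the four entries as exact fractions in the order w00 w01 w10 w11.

obs A: pose=(-7,-4,S) → sL=8/17, sR=40/117, mL=1148/1989, mR=128/1989
obs B: pose=(2,-8,S) → sL=20/109, sR=20/89, mL=3070/9701, mR=-200/9701
sensor matrix S = [[8/17, 40/117], [20/109, 20/89]]; det S = 830080/19295289
solve [mL_A; mL_B] = S·[w00; w01] and [mR_A; mR_B] = S·[w10; w11]:
  w00 = 1/2, w01 = 1, w10 = 1/2, w11 = -1/2

1/2 1 1/2 -1/2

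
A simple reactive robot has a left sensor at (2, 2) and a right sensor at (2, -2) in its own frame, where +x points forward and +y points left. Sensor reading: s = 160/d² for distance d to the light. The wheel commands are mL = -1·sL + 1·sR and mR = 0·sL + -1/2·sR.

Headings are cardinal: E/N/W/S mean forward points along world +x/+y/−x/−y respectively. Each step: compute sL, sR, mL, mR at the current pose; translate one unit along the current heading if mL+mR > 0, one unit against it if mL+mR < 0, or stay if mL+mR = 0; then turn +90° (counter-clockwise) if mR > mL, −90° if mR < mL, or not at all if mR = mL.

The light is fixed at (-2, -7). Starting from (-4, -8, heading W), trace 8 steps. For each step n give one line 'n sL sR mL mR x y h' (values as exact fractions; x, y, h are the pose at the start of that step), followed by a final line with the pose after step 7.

0 32/5 160/17 256/85 -80/17 -4 -8 W
1 16 80 64 -40 -3 -8 N
2 32 32 0 -16 -3 -7 E
3 40 8 -32 -4 -4 -7 S
4 160/9 160 1280/9 -80 -4 -6 E
5 80 16 -64 -8 -3 -6 S
6 160/17 160 2560/17 -80 -3 -5 E
7 40 40 0 -20 -2 -5 S
final -2 -4 W

n=0: pose=(-4,-8,W); sL=32/5, sR=160/17; mL=256/85, mR=-80/17; mL+mR=-144/85 → advance -1; mR−mL=-656/85 → turn -1·90°
n=1: pose=(-3,-8,N); sL=16, sR=80; mL=64, mR=-40; mL+mR=24 → advance +1; mR−mL=-104 → turn -1·90°
n=2: pose=(-3,-7,E); sL=32, sR=32; mL=0, mR=-16; mL+mR=-16 → advance -1; mR−mL=-16 → turn -1·90°
n=3: pose=(-4,-7,S); sL=40, sR=8; mL=-32, mR=-4; mL+mR=-36 → advance -1; mR−mL=28 → turn +1·90°
n=4: pose=(-4,-6,E); sL=160/9, sR=160; mL=1280/9, mR=-80; mL+mR=560/9 → advance +1; mR−mL=-2000/9 → turn -1·90°
n=5: pose=(-3,-6,S); sL=80, sR=16; mL=-64, mR=-8; mL+mR=-72 → advance -1; mR−mL=56 → turn +1·90°
n=6: pose=(-3,-5,E); sL=160/17, sR=160; mL=2560/17, mR=-80; mL+mR=1200/17 → advance +1; mR−mL=-3920/17 → turn -1·90°
n=7: pose=(-2,-5,S); sL=40, sR=40; mL=0, mR=-20; mL+mR=-20 → advance -1; mR−mL=-20 → turn -1·90°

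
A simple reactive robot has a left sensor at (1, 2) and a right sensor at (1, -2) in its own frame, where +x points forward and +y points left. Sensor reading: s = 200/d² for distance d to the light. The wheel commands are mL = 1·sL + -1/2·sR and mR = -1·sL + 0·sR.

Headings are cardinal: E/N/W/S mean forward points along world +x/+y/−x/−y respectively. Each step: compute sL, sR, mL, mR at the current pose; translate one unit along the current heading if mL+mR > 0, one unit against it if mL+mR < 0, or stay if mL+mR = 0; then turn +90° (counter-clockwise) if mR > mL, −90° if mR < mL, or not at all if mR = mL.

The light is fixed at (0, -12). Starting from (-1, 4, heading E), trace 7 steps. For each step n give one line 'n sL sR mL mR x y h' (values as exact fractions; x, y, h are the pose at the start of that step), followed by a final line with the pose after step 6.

0 50/81 50/49 425/3969 -50/81 -1 4 E
1 8/9 200/241 1028/2169 -8/9 -2 4 S
2 100/117 20/37 2530/4329 -100/117 -2 5 W
3 200/333 8/13 1268/4329 -200/333 -1 5 N
4 50/81 50/49 425/3969 -50/81 -1 4 E
5 8/9 200/241 1028/2169 -8/9 -2 4 S
6 100/117 20/37 2530/4329 -100/117 -2 5 W
final -1 5 N

n=0: pose=(-1,4,E); sL=50/81, sR=50/49; mL=425/3969, mR=-50/81; mL+mR=-25/49 → advance -1; mR−mL=-2875/3969 → turn -1·90°
n=1: pose=(-2,4,S); sL=8/9, sR=200/241; mL=1028/2169, mR=-8/9; mL+mR=-100/241 → advance -1; mR−mL=-2956/2169 → turn -1·90°
n=2: pose=(-2,5,W); sL=100/117, sR=20/37; mL=2530/4329, mR=-100/117; mL+mR=-10/37 → advance -1; mR−mL=-6230/4329 → turn -1·90°
n=3: pose=(-1,5,N); sL=200/333, sR=8/13; mL=1268/4329, mR=-200/333; mL+mR=-4/13 → advance -1; mR−mL=-3868/4329 → turn -1·90°
n=4: pose=(-1,4,E); sL=50/81, sR=50/49; mL=425/3969, mR=-50/81; mL+mR=-25/49 → advance -1; mR−mL=-2875/3969 → turn -1·90°
n=5: pose=(-2,4,S); sL=8/9, sR=200/241; mL=1028/2169, mR=-8/9; mL+mR=-100/241 → advance -1; mR−mL=-2956/2169 → turn -1·90°
n=6: pose=(-2,5,W); sL=100/117, sR=20/37; mL=2530/4329, mR=-100/117; mL+mR=-10/37 → advance -1; mR−mL=-6230/4329 → turn -1·90°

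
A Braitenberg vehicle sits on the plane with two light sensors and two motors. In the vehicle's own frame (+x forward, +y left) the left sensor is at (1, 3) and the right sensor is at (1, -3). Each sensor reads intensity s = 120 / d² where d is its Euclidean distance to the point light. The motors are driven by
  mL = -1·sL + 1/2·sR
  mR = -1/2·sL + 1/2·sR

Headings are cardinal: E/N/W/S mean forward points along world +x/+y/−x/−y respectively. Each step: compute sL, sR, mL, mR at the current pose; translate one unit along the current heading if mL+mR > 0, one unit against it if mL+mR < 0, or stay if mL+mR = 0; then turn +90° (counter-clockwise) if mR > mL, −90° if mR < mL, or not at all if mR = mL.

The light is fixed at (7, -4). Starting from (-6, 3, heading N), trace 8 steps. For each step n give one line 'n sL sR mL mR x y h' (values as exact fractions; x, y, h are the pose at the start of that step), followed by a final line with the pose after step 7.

n=0: pose=(-6,3,N); sL=3/8, sR=30/41; mL=-3/328, mR=117/656; mL+mR=111/656 → advance +1; mR−mL=3/16 → turn +1·90°
n=1: pose=(-6,4,W); sL=120/221, sR=120/317; mL=-24780/70057, mR=-5760/70057; mL+mR=-30540/70057 → advance -1; mR−mL=60/221 → turn +1·90°
n=2: pose=(-5,4,S); sL=12/13, sR=60/137; mL=-1254/1781, mR=-432/1781; mL+mR=-1686/1781 → advance -1; mR−mL=6/13 → turn +1·90°
n=3: pose=(-5,5,E); sL=24/53, sR=120/157; mL=-588/8321, mR=1296/8321; mL+mR=708/8321 → advance +1; mR−mL=12/53 → turn +1·90°
n=4: pose=(-4,5,N); sL=15/37, sR=30/41; mL=-60/1517, mR=495/3034; mL+mR=375/3034 → advance +1; mR−mL=15/74 → turn +1·90°
n=5: pose=(-4,6,W); sL=120/193, sR=120/313; mL=-25980/60409, mR=-7200/60409; mL+mR=-33180/60409 → advance -1; mR−mL=60/193 → turn +1·90°
n=6: pose=(-3,6,S); sL=12/13, sR=12/25; mL=-222/325, mR=-72/325; mL+mR=-294/325 → advance -1; mR−mL=6/13 → turn +1·90°
n=7: pose=(-3,7,E); sL=120/277, sR=24/29; mL=-156/8033, mR=1584/8033; mL+mR=1428/8033 → advance +1; mR−mL=60/277 → turn +1·90°

0 3/8 30/41 -3/328 117/656 -6 3 N
1 120/221 120/317 -24780/70057 -5760/70057 -6 4 W
2 12/13 60/137 -1254/1781 -432/1781 -5 4 S
3 24/53 120/157 -588/8321 1296/8321 -5 5 E
4 15/37 30/41 -60/1517 495/3034 -4 5 N
5 120/193 120/313 -25980/60409 -7200/60409 -4 6 W
6 12/13 12/25 -222/325 -72/325 -3 6 S
7 120/277 24/29 -156/8033 1584/8033 -3 7 E
final -2 7 N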